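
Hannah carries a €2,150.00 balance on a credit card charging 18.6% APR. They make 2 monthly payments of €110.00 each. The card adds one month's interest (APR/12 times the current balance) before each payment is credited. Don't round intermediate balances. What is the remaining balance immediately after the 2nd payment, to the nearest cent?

Monthly rate r = 18.6%/12 = 1.55% = 0.0155.
Each month: B ← B·(1+r) − €110.00.
Month 1: interest €33.33; balance after payment €2,073.32.
Month 2: interest €32.14; balance after payment €1,995.46.

€1,995.46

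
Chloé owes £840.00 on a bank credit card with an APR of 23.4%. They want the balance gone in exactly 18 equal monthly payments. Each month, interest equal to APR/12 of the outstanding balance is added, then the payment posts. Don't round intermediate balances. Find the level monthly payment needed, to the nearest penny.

Monthly rate r = 23.4%/12 = 1.95% = 0.0195.
Level-payment amortization: P = B₀·r / (1 − (1+r)^(−n)) = 840.00·0.0195 / (1 − 1.0195^(−18)).
Denominator 1 − (1+r)^(−18) = 0.293633884.
P = 16.38 / 0.293633884 ≈ 55.78.

£55.78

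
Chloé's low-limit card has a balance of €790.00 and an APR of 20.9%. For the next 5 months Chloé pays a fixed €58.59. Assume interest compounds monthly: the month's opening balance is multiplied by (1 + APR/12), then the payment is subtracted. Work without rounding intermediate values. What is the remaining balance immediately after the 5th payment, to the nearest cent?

€557.90

Monthly rate r = 20.9%/12 = 1.74167% = 0.0174167.
Each month: B ← B·(1+r) − €58.59.
Month 1: interest €13.76; balance after payment €745.17.
Month 2: interest €12.98; balance after payment €699.56.
Month 3: interest €12.18; balance after payment €653.15.
Month 4: interest €11.38; balance after payment €605.94.
Month 5: interest €10.55; balance after payment €557.90.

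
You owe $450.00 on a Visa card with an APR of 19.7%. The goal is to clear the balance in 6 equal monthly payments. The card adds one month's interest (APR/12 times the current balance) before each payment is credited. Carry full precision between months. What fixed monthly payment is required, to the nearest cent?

$79.37

Monthly rate r = 19.7%/12 = 1.64167% = 0.0164167.
Level-payment amortization: P = B₀·r / (1 − (1+r)^(−n)) = 450.00·0.0164167 / (1 − 1.01642^(−6)).
Denominator 1 − (1+r)^(−6) = 0.0930792607.
P = 7.3875 / 0.0930792607 ≈ 79.37.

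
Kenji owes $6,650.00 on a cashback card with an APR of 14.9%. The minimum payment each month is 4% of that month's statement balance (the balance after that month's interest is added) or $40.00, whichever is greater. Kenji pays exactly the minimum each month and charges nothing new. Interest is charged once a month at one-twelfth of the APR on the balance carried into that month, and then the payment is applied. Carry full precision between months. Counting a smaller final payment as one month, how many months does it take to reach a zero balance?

97 months

Monthly rate r = 14.9%/12 = 1.24167% = 0.0124167.
While 4% of the post-interest balance exceeds $40.00, each month B ← (B·(1+r))·(1 − 0.04), i.e. B shrinks by the factor (1+r)·0.96 = 0.97192.
This holds for months 1–67. Entering month 68 the balance is $986.43; 4% of the post-interest balance is now below $40.00, so the flat $40.00 minimum applies from here.
From month 68 a fixed $40.00 at rate r clears $986.43 in 30 more payments. Total: 67 + 30 = 97 months.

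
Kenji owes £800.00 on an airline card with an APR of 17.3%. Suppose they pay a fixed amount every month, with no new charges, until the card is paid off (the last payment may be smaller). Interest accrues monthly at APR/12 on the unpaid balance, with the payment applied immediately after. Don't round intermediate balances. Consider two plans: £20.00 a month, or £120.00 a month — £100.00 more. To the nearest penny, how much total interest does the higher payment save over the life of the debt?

£353.89

Monthly rate r = 17.3%/12 = 1.44167% = 0.0144167.
At £20.00/mo: n = ⌈−ln(1 − rB₀/P)/ln(1+r)⌉ = 61 payments (last £1.09); total interest = total paid − £800.00 = £401.09.
At £120.00/mo: 8 payments (last £7.20); total interest £47.20.
Interest saved = £401.09 − £47.20 = £353.89.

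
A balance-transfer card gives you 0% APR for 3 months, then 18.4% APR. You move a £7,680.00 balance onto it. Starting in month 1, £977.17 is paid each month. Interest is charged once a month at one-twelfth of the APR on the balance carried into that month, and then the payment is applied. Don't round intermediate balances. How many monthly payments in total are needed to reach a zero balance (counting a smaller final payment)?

Promo months 1–3 at r₀ = 0%/12 = 0; months 4+ at r₁ = 18.4%/12 = 0.0153333.
After month 3 (no interest yet): B = £7,680.00 − 3·£977.17 = £4,748.49.
Then at r₁ with £977.17/mo: n₂ = −ln(1 − r₁·B/P)/ln(1+r₁) ≈ 5.09 → 6 more payments.

9 months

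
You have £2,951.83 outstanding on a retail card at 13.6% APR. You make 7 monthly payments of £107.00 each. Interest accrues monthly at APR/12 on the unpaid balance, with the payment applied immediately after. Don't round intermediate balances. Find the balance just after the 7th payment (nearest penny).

Monthly rate r = 13.6%/12 = 1.13333% = 0.0113333.
Each month: B ← B·(1+r) − £107.00.
Month 1: interest £33.45; balance after payment £2,878.28.
Month 2: interest £32.62; balance after payment £2,803.90.
Month 3: interest £31.78; balance after payment £2,728.68.
Month 4: interest £30.93; balance after payment £2,652.61.
Month 5: interest £30.06; balance after payment £2,575.67.
Month 6: interest £29.19; balance after payment £2,497.86.
Month 7: interest £28.31; balance after payment £2,419.17.

£2,419.17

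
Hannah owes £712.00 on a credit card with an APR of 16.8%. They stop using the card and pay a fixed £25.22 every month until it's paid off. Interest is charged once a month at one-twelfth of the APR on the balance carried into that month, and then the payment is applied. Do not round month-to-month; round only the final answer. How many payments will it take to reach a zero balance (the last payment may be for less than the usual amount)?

Monthly rate r = 16.8%/12 = 1.4% = 0.014.
Recurrence: B ← B·(1+r) − £25.22.
Month 1: interest £9.97; balance after payment £696.75.
Month 2: interest £9.75; balance after payment £681.28.
Closed form: n = −ln(1 − rB₀/P)/ln(1+r) = −ln(0.60476)/ln(1.014) ≈ 36.174, so the balance reaches zero during payment 37.

37 payments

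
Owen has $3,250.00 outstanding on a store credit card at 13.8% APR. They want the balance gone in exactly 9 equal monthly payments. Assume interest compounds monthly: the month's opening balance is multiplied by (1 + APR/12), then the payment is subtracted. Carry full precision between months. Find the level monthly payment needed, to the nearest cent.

Monthly rate r = 13.8%/12 = 1.15% = 0.0115.
Level-payment amortization: P = B₀·r / (1 − (1+r)^(−n)) = 3250.00·0.0115 / (1 − 1.0115^(−9)).
Denominator 1 − (1+r)^(−9) = 0.0977912889.
P = 37.375 / 0.0977912889 ≈ 382.19.

$382.19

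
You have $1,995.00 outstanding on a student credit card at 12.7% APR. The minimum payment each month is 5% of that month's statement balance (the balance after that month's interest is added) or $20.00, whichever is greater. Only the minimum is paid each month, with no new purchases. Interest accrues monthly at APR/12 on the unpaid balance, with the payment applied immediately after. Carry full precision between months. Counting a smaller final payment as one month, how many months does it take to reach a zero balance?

Monthly rate r = 12.7%/12 = 1.05833% = 0.0105833.
While 5% of the post-interest balance exceeds $20.00, each month B ← (B·(1+r))·(1 − 0.05), i.e. B shrinks by the factor (1+r)·0.95 = 0.96005.
This holds for months 1–40. Entering month 41 the balance is $390.64; 5% of the post-interest balance is now below $20.00, so the flat $20.00 minimum applies from here.
From month 41 a fixed $20.00 at rate r clears $390.64 in 22 more payments. Total: 40 + 22 = 62 months.

62 months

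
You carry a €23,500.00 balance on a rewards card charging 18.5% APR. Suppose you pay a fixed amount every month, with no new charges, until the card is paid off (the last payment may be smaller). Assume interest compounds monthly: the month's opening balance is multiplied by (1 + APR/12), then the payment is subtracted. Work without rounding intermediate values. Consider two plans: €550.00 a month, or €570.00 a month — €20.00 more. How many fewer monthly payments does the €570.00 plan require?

5 fewer payments

Monthly rate r = 18.5%/12 = 1.54167% = 0.0154167.
At €550.00/mo: n = ⌈−ln(1 − rB₀/P)/ln(1+r)⌉ = 71 payments (last €148.09); total interest = total paid − €23,500.00 = €15,148.09.
At €570.00/mo: 66 payments (last €561.31); total interest €14,111.31.
Payments saved = 71 − 66 = 5.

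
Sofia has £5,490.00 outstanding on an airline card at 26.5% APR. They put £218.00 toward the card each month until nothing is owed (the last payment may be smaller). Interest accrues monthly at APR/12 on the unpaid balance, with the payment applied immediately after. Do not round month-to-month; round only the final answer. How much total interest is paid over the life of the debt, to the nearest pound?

£2,617

Monthly rate r = 26.5%/12 = 2.20833% = 0.0220833.
Payoff takes n = ⌈−ln(1 − rB₀/P)/ln(1+r)⌉ = ⌈37.185⌉ = 38 payments; the last is £40.72.
Total paid = 37·£218.00 + £40.72 = £8,106.72.
Total interest = total paid − principal = £8,106.72 − £5,490.00 = £2,616.72.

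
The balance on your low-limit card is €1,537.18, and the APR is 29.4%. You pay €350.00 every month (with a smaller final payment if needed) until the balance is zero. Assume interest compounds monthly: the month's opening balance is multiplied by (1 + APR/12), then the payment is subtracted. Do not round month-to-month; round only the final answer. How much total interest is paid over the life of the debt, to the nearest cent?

Monthly rate r = 29.4%/12 = 2.45% = 0.0245.
Payoff takes n = ⌈−ln(1 − rB₀/P)/ln(1+r)⌉ = ⌈4.703⌉ = 5 payments; the last is €247.06.
Total paid = 4·€350.00 + €247.06 = €1,647.06.
Total interest = total paid − principal = €1,647.06 − €1,537.18 = €109.88.

€109.88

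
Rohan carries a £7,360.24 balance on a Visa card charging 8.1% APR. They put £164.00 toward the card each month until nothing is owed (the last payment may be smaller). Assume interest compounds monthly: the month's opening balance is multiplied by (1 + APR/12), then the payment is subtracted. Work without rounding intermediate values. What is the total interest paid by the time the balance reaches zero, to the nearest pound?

£1,437

Monthly rate r = 8.1%/12 = 0.675% = 0.00675.
Payoff takes n = ⌈−ln(1 − rB₀/P)/ln(1+r)⌉ = ⌈53.644⌉ = 54 payments; the last is £105.71.
Total paid = 53·£164.00 + £105.71 = £8,797.71.
Total interest = total paid − principal = £8,797.71 − £7,360.24 = £1,437.47.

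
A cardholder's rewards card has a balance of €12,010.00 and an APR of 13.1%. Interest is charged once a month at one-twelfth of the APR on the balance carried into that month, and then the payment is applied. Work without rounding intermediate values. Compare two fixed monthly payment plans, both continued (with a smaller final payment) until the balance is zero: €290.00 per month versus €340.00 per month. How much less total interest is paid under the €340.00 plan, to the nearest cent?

€815.91

Monthly rate r = 13.1%/12 = 1.09167% = 0.0109167.
At €290.00/mo: n = ⌈−ln(1 − rB₀/P)/ln(1+r)⌉ = 56 payments (last €120.59); total interest = total paid − €12,010.00 = €4,060.59.
At €340.00/mo: 45 payments (last €294.68); total interest €3,244.68.
Interest saved = €4,060.59 − €3,244.68 = €815.91.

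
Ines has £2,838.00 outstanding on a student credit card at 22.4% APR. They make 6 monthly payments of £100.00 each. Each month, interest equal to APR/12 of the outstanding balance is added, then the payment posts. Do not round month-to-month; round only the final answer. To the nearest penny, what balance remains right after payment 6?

Monthly rate r = 22.4%/12 = 1.86667% = 0.0186667.
Each month: B ← B·(1+r) − £100.00.
Month 1: interest £52.98; balance after payment £2,790.98.
Month 2: interest £52.10; balance after payment £2,743.07.
Month 3: interest £51.20; balance after payment £2,694.28.
Month 4: interest £50.29; balance after payment £2,644.57.
Month 5: interest £49.37; balance after payment £2,593.94.
Month 6: interest £48.42; balance after payment £2,542.36.

£2,542.36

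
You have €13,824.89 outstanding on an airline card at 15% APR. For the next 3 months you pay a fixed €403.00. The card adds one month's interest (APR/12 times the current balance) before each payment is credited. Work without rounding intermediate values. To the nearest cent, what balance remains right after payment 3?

€13,125.66

Monthly rate r = 15%/12 = 1.25% = 0.0125.
Each month: B ← B·(1+r) − €403.00.
Month 1: interest €172.81; balance after payment €13,594.70.
Month 2: interest €169.93; balance after payment €13,361.63.
Month 3: interest €167.02; balance after payment €13,125.66.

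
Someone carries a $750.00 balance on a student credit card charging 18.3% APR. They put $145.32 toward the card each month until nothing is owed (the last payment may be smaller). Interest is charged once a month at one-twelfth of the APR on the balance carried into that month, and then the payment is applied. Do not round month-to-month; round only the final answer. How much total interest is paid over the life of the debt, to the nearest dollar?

$37

Monthly rate r = 18.3%/12 = 1.525% = 0.01525.
Payoff takes n = ⌈−ln(1 − rB₀/P)/ln(1+r)⌉ = ⌈5.416⌉ = 6 payments; the last is $60.77.
Total paid = 5·$145.32 + $60.77 = $787.37.
Total interest = total paid − principal = $787.37 − $750.00 = $37.37.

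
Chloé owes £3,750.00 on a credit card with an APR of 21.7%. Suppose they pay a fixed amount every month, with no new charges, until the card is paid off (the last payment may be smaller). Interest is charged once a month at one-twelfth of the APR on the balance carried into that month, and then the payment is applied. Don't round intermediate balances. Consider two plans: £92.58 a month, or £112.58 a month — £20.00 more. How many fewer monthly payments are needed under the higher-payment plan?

22 fewer payments

Monthly rate r = 21.7%/12 = 1.80833% = 0.0180833.
At £92.58/mo: n = ⌈−ln(1 − rB₀/P)/ln(1+r)⌉ = 74 payments (last £53.16); total interest = total paid − £3,750.00 = £3,061.50.
At £112.58/mo: 52 payments (last £51.58); total interest £2,043.16.
Payments saved = 74 − 52 = 22.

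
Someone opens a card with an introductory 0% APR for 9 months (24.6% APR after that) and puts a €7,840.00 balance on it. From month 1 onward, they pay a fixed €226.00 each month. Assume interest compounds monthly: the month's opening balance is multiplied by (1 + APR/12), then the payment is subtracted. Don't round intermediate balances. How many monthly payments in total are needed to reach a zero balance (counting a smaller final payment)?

Promo months 1–9 at r₀ = 0%/12 = 0; months 10+ at r₁ = 24.6%/12 = 0.0205.
After month 9 (no interest yet): B = €7,840.00 − 9·€226.00 = €5,806.00.
Then at r₁ with €226.00/mo: n₂ = −ln(1 − r₁·B/P)/ln(1+r₁) ≈ 36.86 → 37 more payments.

46 months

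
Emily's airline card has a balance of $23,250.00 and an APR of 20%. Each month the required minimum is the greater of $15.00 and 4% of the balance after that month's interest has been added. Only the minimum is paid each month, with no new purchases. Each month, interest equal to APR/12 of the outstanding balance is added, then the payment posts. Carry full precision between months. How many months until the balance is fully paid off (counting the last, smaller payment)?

203 months

Monthly rate r = 20%/12 = 1.66667% = 0.0166667.
While 4% of the post-interest balance exceeds $15.00, each month B ← (B·(1+r))·(1 − 0.04), i.e. B shrinks by the factor (1+r)·0.96 = 0.976.
This holds for months 1–171. Entering month 172 the balance is $365.04; 4% of the post-interest balance is now below $15.00, so the flat $15.00 minimum applies from here.
From month 172 a fixed $15.00 at rate r clears $365.04 in 32 more payments. Total: 171 + 32 = 203 months.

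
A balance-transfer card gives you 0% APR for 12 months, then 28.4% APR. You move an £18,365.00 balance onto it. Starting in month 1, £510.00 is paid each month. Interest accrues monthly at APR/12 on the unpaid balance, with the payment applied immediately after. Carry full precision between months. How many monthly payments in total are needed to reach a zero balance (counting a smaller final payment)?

Promo months 1–12 at r₀ = 0%/12 = 0; months 13+ at r₁ = 28.4%/12 = 0.0236667.
After month 12 (no interest yet): B = £18,365.00 − 12·£510.00 = £12,245.00.
Then at r₁ with £510.00/mo: n₂ = −ln(1 − r₁·B/P)/ln(1+r₁) ≈ 35.91 → 36 more payments.

48 payments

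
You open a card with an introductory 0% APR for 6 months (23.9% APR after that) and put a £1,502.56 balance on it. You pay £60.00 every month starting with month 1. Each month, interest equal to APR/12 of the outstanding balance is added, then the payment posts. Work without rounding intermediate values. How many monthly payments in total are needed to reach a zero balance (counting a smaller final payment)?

Promo months 1–6 at r₀ = 0%/12 = 0; months 7+ at r₁ = 23.9%/12 = 0.0199167.
After month 6 (no interest yet): B = £1,502.56 − 6·£60.00 = £1,142.56.
Then at r₁ with £60.00/mo: n₂ = −ln(1 − r₁·B/P)/ln(1+r₁) ≈ 24.18 → 25 more payments.

31 payments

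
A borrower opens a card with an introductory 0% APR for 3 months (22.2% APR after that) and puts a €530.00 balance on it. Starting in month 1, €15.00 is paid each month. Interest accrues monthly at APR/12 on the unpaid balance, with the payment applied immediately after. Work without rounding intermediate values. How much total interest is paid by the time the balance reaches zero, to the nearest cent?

Promo months 1–3 at r₀ = 0%/12 = 0; months 4+ at r₁ = 22.2%/12 = 0.0185.
After month 3 (no interest yet): B = €530.00 − 3·€15.00 = €485.00.
Then at r₁ with €15.00/mo: n₂ = −ln(1 − r₁·B/P)/ln(1+r₁) ≈ 49.74 → 50 more payments.
Total paid = 52·€15.00 + €11.07 = €791.07; interest = €791.07 − €530.00 = €261.07.

€261.07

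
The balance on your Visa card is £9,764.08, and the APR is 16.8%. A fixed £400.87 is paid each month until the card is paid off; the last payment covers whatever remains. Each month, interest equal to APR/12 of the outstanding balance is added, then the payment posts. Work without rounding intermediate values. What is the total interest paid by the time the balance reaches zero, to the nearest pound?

Monthly rate r = 16.8%/12 = 1.4% = 0.014.
Payoff takes n = ⌈−ln(1 − rB₀/P)/ln(1+r)⌉ = ⌈29.996⌉ = 30 payments; the last is £399.33.
Total paid = 29·£400.87 + £399.33 = £12,024.56.
Total interest = total paid − principal = £12,024.56 − £9,764.08 = £2,260.48.

£2,260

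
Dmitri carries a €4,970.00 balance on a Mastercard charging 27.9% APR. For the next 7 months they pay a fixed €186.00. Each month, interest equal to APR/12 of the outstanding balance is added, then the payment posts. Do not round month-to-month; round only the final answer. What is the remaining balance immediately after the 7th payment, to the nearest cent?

€4,441.11

Monthly rate r = 27.9%/12 = 2.325% = 0.02325.
Each month: B ← B·(1+r) − €186.00.
Month 1: interest €115.55; balance after payment €4,899.55.
Month 2: interest €113.91; balance after payment €4,827.47.
Month 3: interest €112.24; balance after payment €4,753.71.
Month 4: interest €110.52; balance after payment €4,678.23.
Month 5: interest €108.77; balance after payment €4,601.00.
Month 6: interest €106.97; balance after payment €4,521.97.
Month 7: interest €105.14; balance after payment €4,441.11.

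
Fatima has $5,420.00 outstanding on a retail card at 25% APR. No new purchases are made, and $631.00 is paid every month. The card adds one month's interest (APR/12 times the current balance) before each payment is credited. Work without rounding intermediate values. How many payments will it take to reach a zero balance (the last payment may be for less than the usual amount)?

10 payments

Monthly rate r = 25%/12 = 2.08333% = 0.0208333.
Recurrence: B ← B·(1+r) − $631.00.
Month 1: interest $112.92; balance after payment $4,901.92.
Month 2: interest $102.12; balance after payment $4,373.04.
Closed form: n = −ln(1 − rB₀/P)/ln(1+r) = −ln(0.82105)/ln(1.02083) ≈ 9.562, so the balance reaches zero during payment 10.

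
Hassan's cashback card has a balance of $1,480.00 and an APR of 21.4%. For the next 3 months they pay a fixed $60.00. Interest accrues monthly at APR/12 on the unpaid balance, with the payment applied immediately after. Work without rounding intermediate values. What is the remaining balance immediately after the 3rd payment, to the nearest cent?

Monthly rate r = 21.4%/12 = 1.78333% = 0.0178333.
Each month: B ← B·(1+r) − $60.00.
Month 1: interest $26.39; balance after payment $1,446.39.
Month 2: interest $25.79; balance after payment $1,412.19.
Month 3: interest $25.18; balance after payment $1,377.37.

$1,377.37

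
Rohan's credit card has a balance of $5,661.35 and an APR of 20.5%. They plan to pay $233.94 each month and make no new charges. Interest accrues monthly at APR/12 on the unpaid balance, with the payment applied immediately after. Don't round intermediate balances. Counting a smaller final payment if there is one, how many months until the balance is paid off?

32 months

Monthly rate r = 20.5%/12 = 1.70833% = 0.0170833.
Recurrence: B ← B·(1+r) − $233.94.
Month 1: interest $96.71; balance after payment $5,524.12.
Month 2: interest $94.37; balance after payment $5,384.56.
Closed form: n = −ln(1 − rB₀/P)/ln(1+r) = −ln(0.58658)/ln(1.01708) ≈ 31.492, so the balance reaches zero during payment 32.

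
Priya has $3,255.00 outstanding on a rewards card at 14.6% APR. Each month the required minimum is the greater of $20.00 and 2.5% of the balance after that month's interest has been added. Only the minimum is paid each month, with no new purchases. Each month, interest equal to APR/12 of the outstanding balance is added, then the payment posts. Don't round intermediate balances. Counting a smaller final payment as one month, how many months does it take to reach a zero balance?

162 months

Monthly rate r = 14.6%/12 = 1.21667% = 0.0121667.
While 2.5% of the post-interest balance exceeds $20.00, each month B ← (B·(1+r))·(1 − 0.025), i.e. B shrinks by the factor (1+r)·0.975 = 0.98686.
This holds for months 1–108. Entering month 109 the balance is $780.31; 2.5% of the post-interest balance is now below $20.00, so the flat $20.00 minimum applies from here.
From month 109 a fixed $20.00 at rate r clears $780.31 in 54 more payments. Total: 108 + 54 = 162 months.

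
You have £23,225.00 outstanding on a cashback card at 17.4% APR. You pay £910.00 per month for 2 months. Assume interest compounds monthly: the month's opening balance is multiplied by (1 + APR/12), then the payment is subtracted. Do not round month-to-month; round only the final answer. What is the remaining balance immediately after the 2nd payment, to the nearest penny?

£22,070.21

Monthly rate r = 17.4%/12 = 1.45% = 0.0145.
Each month: B ← B·(1+r) − £910.00.
Month 1: interest £336.76; balance after payment £22,651.76.
Month 2: interest £328.45; balance after payment £22,070.21.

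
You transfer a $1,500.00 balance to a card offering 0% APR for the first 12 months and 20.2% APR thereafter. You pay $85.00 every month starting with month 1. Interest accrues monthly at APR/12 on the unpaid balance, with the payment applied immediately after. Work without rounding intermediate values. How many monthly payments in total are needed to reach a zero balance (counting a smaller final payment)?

18 months

Promo months 1–12 at r₀ = 0%/12 = 0; months 13+ at r₁ = 20.2%/12 = 0.0168333.
After month 12 (no interest yet): B = $1,500.00 − 12·$85.00 = $480.00.
Then at r₁ with $85.00/mo: n₂ = −ln(1 − r₁·B/P)/ln(1+r₁) ≈ 5.98 → 6 more payments.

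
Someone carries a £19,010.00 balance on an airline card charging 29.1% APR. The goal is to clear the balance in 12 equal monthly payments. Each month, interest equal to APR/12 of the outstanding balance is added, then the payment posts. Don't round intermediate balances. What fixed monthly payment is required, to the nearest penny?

Monthly rate r = 29.1%/12 = 2.425% = 0.02425.
Level-payment amortization: P = B₀·r / (1 − (1+r)^(−n)) = 19010.00·0.02425 / (1 − 1.02425^(−12)).
Denominator 1 − (1+r)^(−12) = 0.249884174.
P = 460.993 / 0.249884174 ≈ 1844.82.

£1,844.82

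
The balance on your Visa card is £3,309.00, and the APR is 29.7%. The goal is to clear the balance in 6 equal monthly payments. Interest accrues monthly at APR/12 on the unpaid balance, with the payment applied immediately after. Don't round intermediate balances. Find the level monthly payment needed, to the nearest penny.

£600.25

Monthly rate r = 29.7%/12 = 2.475% = 0.02475.
Level-payment amortization: P = B₀·r / (1 − (1+r)^(−n)) = 3309.00·0.02475 / (1 − 1.02475^(−6)).
Denominator 1 − (1+r)^(−6) = 0.136440158.
P = 81.8977 / 0.136440158 ≈ 600.25.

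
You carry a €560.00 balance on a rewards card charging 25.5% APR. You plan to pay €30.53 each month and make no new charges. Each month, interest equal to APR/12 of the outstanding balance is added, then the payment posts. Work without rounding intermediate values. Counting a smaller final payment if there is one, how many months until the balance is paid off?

24 payments

Monthly rate r = 25.5%/12 = 2.125% = 0.02125.
Recurrence: B ← B·(1+r) − €30.53.
Month 1: interest €11.90; balance after payment €541.37.
Month 2: interest €11.50; balance after payment €522.34.
Closed form: n = −ln(1 − rB₀/P)/ln(1+r) = −ln(0.61022)/ln(1.02125) ≈ 23.490, so the balance reaches zero during payment 24.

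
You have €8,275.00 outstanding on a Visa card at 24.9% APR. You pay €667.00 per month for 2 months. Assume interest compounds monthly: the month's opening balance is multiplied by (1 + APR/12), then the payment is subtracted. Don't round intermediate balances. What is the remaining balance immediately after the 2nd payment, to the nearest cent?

€7,274.14

Monthly rate r = 24.9%/12 = 2.075% = 0.02075.
Each month: B ← B·(1+r) − €667.00.
Month 1: interest €171.71; balance after payment €7,779.71.
Month 2: interest €161.43; balance after payment €7,274.14.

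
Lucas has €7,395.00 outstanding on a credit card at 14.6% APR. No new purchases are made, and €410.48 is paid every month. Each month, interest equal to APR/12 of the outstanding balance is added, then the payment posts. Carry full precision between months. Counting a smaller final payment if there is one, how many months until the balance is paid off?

Monthly rate r = 14.6%/12 = 1.21667% = 0.0121667.
Recurrence: B ← B·(1+r) − €410.48.
Month 1: interest €89.97; balance after payment €7,074.49.
Month 2: interest €86.07; balance after payment €6,750.09.
Closed form: n = −ln(1 − rB₀/P)/ln(1+r) = −ln(0.78081)/ln(1.01217) ≈ 20.459, so the balance reaches zero during payment 21.

21 payments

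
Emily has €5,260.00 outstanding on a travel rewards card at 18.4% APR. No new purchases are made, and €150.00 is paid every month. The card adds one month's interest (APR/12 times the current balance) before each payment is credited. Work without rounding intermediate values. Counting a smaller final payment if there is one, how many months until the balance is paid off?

51 months

Monthly rate r = 18.4%/12 = 1.53333% = 0.0153333.
Recurrence: B ← B·(1+r) − €150.00.
Month 1: interest €80.65; balance after payment €5,190.65.
Month 2: interest €79.59; balance after payment €5,120.24.
Closed form: n = −ln(1 − rB₀/P)/ln(1+r) = −ln(0.46231)/ln(1.01533) ≈ 50.701, so the balance reaches zero during payment 51.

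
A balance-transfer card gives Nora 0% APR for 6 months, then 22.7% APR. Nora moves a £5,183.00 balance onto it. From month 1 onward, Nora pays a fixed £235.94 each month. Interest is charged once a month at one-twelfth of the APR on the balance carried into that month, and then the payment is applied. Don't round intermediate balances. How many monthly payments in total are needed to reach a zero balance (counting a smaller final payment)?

26 months

Promo months 1–6 at r₀ = 0%/12 = 0; months 7+ at r₁ = 22.7%/12 = 0.0189167.
After month 6 (no interest yet): B = £5,183.00 − 6·£235.94 = £3,767.36.
Then at r₁ with £235.94/mo: n₂ = −ln(1 − r₁·B/P)/ln(1+r₁) ≈ 19.19 → 20 more payments.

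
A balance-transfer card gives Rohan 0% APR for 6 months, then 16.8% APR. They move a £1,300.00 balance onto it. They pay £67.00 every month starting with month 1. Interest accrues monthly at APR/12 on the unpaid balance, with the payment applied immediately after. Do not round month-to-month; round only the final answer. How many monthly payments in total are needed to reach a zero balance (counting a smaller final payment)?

21 payments

Promo months 1–6 at r₀ = 0%/12 = 0; months 7+ at r₁ = 16.8%/12 = 0.014.
After month 6 (no interest yet): B = £1,300.00 − 6·£67.00 = £898.00.
Then at r₁ with £67.00/mo: n₂ = −ln(1 − r₁·B/P)/ln(1+r₁) ≈ 14.95 → 15 more payments.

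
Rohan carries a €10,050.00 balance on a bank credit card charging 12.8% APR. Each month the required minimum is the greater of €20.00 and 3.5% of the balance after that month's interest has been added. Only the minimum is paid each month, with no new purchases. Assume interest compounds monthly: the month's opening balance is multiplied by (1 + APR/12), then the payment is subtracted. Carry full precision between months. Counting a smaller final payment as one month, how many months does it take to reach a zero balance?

149 months

Monthly rate r = 12.8%/12 = 1.06667% = 0.0106667.
While 3.5% of the post-interest balance exceeds €20.00, each month B ← (B·(1+r))·(1 − 0.035), i.e. B shrinks by the factor (1+r)·0.965 = 0.97529.
This holds for months 1–116. Entering month 117 the balance is €551.89; 3.5% of the post-interest balance is now below €20.00, so the flat €20.00 minimum applies from here.
From month 117 a fixed €20.00 at rate r clears €551.89 in 33 more payments. Total: 116 + 33 = 149 months.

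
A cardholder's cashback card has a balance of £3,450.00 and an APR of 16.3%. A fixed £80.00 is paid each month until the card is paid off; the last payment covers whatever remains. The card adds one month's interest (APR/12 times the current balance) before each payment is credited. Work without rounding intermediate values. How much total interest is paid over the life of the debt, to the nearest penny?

£1,776.13

Monthly rate r = 16.3%/12 = 1.35833% = 0.0135833.
Payoff takes n = ⌈−ln(1 − rB₀/P)/ln(1+r)⌉ = ⌈65.325⌉ = 66 payments; the last is £26.13.
Total paid = 65·£80.00 + £26.13 = £5,226.13.
Total interest = total paid − principal = £5,226.13 − £3,450.00 = £1,776.13.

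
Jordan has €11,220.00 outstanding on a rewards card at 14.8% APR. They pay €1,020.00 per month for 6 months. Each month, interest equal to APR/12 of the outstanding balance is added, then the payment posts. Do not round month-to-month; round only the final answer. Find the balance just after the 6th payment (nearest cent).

Monthly rate r = 14.8%/12 = 1.23333% = 0.0123333.
Each month: B ← B·(1+r) − €1,020.00.
Month 1: interest €138.38; balance after payment €10,338.38.
Month 2: interest €127.51; balance after payment €9,445.89.
Month 3: interest €116.50; balance after payment €8,542.39.
Month 4: interest €105.36; balance after payment €7,627.74.
Month 5: interest €94.08; balance after payment €6,701.82.
Month 6: interest €82.66; balance after payment €5,764.47.

€5,764.47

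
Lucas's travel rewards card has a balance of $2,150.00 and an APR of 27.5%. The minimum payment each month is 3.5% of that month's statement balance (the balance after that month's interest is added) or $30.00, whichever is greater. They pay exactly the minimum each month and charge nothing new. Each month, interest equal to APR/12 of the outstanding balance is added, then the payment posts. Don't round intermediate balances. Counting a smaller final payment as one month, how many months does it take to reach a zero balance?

118 months

Monthly rate r = 27.5%/12 = 2.29167% = 0.0229167.
While 3.5% of the post-interest balance exceeds $30.00, each month B ← (B·(1+r))·(1 − 0.035), i.e. B shrinks by the factor (1+r)·0.965 = 0.98711.
This holds for months 1–73. Entering month 74 the balance is $834.20; 3.5% of the post-interest balance is now below $30.00, so the flat $30.00 minimum applies from here.
From month 74 a fixed $30.00 at rate r clears $834.20 in 45 more payments. Total: 73 + 45 = 118 months.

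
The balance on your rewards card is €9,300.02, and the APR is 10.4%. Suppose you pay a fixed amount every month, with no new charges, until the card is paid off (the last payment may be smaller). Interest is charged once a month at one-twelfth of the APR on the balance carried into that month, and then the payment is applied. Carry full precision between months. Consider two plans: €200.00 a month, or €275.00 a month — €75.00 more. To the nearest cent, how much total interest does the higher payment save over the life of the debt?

Monthly rate r = 10.4%/12 = 0.866667% = 0.00866667.
At €200.00/mo: n = ⌈−ln(1 − rB₀/P)/ln(1+r)⌉ = 60 payments (last €155.65); total interest = total paid − €9,300.02 = €2,655.63.
At €275.00/mo: 41 payments (last €53.76); total interest €1,753.74.
Interest saved = €2,655.63 − €1,753.74 = €901.89.

€901.89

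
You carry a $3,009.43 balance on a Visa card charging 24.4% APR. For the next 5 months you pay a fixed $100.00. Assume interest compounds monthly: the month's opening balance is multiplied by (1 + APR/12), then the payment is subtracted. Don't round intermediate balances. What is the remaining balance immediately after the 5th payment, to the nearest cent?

Monthly rate r = 24.4%/12 = 2.03333% = 0.0203333.
Each month: B ← B·(1+r) − $100.00.
Month 1: interest $61.19; balance after payment $2,970.62.
Month 2: interest $60.40; balance after payment $2,931.02.
Month 3: interest $59.60; balance after payment $2,890.62.
Month 4: interest $58.78; balance after payment $2,849.40.
Month 5: interest $57.94; balance after payment $2,807.34.

$2,807.34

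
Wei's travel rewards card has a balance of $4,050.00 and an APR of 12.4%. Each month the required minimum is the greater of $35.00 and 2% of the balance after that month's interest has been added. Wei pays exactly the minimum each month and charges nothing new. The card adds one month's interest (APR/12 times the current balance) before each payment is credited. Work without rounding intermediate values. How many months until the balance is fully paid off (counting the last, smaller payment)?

Monthly rate r = 12.4%/12 = 1.03333% = 0.0103333.
While 2% of the post-interest balance exceeds $35.00, each month B ← (B·(1+r))·(1 − 0.02), i.e. B shrinks by the factor (1+r)·0.98 = 0.99013.
This holds for months 1–86. Entering month 87 the balance is $1,725.28; 2% of the post-interest balance is now below $35.00, so the flat $35.00 minimum applies from here.
From month 87 a fixed $35.00 at rate r clears $1,725.28 in 70 more payments. Total: 86 + 70 = 156 months.

156 months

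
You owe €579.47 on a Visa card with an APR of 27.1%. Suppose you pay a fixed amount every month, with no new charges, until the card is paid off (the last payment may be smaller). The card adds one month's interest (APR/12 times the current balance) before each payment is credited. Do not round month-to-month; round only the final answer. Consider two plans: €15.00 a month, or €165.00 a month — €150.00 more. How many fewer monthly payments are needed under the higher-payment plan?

Monthly rate r = 27.1%/12 = 2.25833% = 0.0225833.
At €15.00/mo: n = ⌈−ln(1 − rB₀/P)/ln(1+r)⌉ = 93 payments (last €3.04); total interest = total paid − €579.47 = €803.57.
At €165.00/mo: 4 payments (last €115.92); total interest €31.45.
Payments saved = 93 − 4 = 89.

89 fewer payments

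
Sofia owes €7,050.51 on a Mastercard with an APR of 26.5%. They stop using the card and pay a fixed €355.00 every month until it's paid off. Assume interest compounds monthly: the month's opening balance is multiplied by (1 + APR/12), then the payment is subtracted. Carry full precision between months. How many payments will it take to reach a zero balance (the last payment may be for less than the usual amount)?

27 payments

Monthly rate r = 26.5%/12 = 2.20833% = 0.0220833.
Recurrence: B ← B·(1+r) − €355.00.
Month 1: interest €155.70; balance after payment €6,851.21.
Month 2: interest €151.30; balance after payment €6,647.51.
Closed form: n = −ln(1 − rB₀/P)/ln(1+r) = −ln(0.56141)/ln(1.02208) ≈ 26.430, so the balance reaches zero during payment 27.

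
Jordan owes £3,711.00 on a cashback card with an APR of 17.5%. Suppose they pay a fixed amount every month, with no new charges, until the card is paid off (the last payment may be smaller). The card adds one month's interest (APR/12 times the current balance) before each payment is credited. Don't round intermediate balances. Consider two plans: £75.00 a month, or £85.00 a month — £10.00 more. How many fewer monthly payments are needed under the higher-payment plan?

19 fewer payments

Monthly rate r = 17.5%/12 = 1.45833% = 0.0145833.
At £75.00/mo: n = ⌈−ln(1 − rB₀/P)/ln(1+r)⌉ = 89 payments (last £23.80); total interest = total paid − £3,711.00 = £2,912.80.
At £85.00/mo: 70 payments (last £79.41); total interest £2,233.41.
Payments saved = 89 − 70 = 19.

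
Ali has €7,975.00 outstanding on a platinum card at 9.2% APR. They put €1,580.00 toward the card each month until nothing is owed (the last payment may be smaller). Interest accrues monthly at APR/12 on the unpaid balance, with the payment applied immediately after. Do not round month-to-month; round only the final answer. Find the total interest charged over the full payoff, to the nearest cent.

Monthly rate r = 9.2%/12 = 0.766667% = 0.00766667.
Payoff takes n = ⌈−ln(1 − rB₀/P)/ln(1+r)⌉ = ⌈5.167⌉ = 6 payments; the last is €265.39.
Total paid = 5·€1,580.00 + €265.39 = €8,165.39.
Total interest = total paid − principal = €8,165.39 − €7,975.00 = €190.39.

€190.39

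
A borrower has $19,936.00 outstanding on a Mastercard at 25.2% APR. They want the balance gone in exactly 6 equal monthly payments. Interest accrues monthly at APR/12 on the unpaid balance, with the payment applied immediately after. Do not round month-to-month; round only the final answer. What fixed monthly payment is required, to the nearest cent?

Monthly rate r = 25.2%/12 = 2.1% = 0.021.
Level-payment amortization: P = B₀·r / (1 − (1+r)^(−n)) = 19936.00·0.021 / (1 − 1.021^(−6)).
Denominator 1 − (1+r)^(−6) = 0.117234102.
P = 418.656 / 0.117234102 ≈ 3571.11.

$3,571.11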